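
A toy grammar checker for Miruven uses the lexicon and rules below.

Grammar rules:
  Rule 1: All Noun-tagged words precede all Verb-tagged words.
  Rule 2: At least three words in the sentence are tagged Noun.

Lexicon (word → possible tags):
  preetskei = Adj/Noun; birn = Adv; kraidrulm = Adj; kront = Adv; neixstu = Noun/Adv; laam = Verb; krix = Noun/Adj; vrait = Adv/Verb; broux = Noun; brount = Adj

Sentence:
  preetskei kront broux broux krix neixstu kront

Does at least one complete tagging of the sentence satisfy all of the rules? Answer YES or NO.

YES

Candidates per position — 1:preetskei {Adj,Noun}; 2:kront {Adv}; 3:broux {Noun}; 4:broux {Noun}; 5:krix {Noun,Adj}; 6:neixstu {Noun,Adv}; 7:kront {Adv}.
One satisfying assignment: Noun Adv Noun Noun Noun Noun Adv.
Rule-by-rule: rule 1 ok; rule 2 ok.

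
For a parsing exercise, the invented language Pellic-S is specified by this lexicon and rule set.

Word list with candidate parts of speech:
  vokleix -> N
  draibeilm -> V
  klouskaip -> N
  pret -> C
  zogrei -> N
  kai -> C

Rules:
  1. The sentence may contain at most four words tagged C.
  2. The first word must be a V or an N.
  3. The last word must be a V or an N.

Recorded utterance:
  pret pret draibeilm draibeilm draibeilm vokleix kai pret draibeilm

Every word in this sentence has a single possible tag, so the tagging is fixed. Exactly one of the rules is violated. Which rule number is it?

Fixed tagging: C C V V V N C C V.
Applying the rules: R1 pass, R2 fail, R3 pass.
Only rule 2 fails.

2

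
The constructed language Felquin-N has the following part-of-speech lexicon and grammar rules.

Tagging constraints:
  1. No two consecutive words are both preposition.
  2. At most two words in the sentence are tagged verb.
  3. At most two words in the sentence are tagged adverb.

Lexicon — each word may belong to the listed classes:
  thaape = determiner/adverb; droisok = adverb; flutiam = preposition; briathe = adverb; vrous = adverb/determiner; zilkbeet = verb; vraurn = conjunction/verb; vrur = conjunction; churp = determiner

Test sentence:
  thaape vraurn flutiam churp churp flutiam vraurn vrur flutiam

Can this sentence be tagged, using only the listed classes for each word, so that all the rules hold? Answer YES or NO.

Candidates per position — 1:thaape {determiner,adverb}; 2:vraurn {conjunction,verb}; 3:flutiam {preposition}; 4:churp {determiner}; 5:churp {determiner}; 6:flutiam {preposition}; 7:vraurn {conjunction,verb}; 8:vrur {conjunction}; 9:flutiam {preposition}.
One satisfying assignment: adverb conjunction preposition determiner determiner preposition conjunction conjunction preposition.
Verifying each rule — rule 1 holds; rule 2 holds; rule 3 holds.

YES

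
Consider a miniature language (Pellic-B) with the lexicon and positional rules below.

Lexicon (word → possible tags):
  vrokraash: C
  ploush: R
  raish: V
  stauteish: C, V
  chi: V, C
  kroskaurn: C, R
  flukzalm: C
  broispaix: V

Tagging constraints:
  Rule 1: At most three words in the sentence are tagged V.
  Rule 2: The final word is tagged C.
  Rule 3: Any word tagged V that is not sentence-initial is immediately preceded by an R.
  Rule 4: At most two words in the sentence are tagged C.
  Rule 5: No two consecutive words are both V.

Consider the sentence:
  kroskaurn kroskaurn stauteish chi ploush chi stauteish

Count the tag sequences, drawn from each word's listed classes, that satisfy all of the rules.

Candidates per position — 1:kroskaurn {C,R}; 2:kroskaurn {C,R}; 3:stauteish {C,V}; 4:chi {V,C}; 5:ploush {R}; 6:chi {V,C}; 7:stauteish {C,V}.
There are 64 candidate sequences in total.
The sequences that satisfy every rule: R R V C R V C.
Count = 1.

1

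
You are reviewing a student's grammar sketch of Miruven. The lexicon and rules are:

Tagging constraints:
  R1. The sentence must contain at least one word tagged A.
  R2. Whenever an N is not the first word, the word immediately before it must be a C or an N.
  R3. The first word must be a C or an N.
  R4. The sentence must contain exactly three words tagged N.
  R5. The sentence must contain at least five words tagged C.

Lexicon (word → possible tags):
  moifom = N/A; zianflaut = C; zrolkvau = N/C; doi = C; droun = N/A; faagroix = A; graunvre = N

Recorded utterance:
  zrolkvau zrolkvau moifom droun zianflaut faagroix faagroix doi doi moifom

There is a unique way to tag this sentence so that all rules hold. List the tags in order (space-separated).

Candidates per position — 1:zrolkvau {N,C}; 2:zrolkvau {N,C}; 3:moifom {N,A}; 4:droun {N,A}; 5:zianflaut {C}; 6:faagroix {A}; 7:faagroix {A}; 8:doi {C}; 9:doi {C}; 10:moifom {N,A}.
Position 1: tagging it N would leave rule 5 unsatisfiable, so it must be C.
Position 2: tagging it N would leave rule 5 unsatisfiable, so it must be C.
Position 3: tagging it A would leave rule 4 unsatisfiable, so it must be N.
Position 4: tagging it A would leave rule 4 unsatisfiable, so it must be N.
Position 10: tagging it A would leave rule 4 unsatisfiable, so it must be N.
So the tagging must be: C C N N C A A C C N.
Rule-by-rule: rule 1 ok; rule 2 ok; rule 3 ok; rule 4 ok; rule 5 ok.

C C N N C A A C C N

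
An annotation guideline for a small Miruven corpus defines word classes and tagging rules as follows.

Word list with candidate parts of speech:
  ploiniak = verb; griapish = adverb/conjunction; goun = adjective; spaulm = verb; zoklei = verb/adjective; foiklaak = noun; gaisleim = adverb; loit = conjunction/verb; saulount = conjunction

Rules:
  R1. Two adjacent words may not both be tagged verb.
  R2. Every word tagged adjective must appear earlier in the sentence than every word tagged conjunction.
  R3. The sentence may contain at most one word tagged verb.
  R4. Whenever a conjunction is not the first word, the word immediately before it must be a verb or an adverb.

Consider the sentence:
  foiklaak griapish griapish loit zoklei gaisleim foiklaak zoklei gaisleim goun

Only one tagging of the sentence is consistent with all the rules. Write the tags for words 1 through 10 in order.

noun adverb adverb verb adjective adverb noun adjective adverb adjective

Candidates per position — 1:foiklaak {noun}; 2:griapish {adverb,conjunction}; 3:griapish {adverb,conjunction}; 4:loit {conjunction,verb}; 5:zoklei {verb,adjective}; 6:gaisleim {adverb}; 7:foiklaak {noun}; 8:zoklei {verb,adjective}; 9:gaisleim {adverb}; 10:goun {adjective}.
Word 2 cannot be conjunction — rule 2 would then fail for every completion. It is adverb.
Word 3 cannot be conjunction — rule 2 would then fail for every completion. It is adverb.
Word 4 cannot be conjunction — rule 2 would then fail for every completion. It is verb.
Word 5 cannot be verb — rule 1 would then fail for every completion. It is adjective.
Word 8 cannot be verb — rule 3 would then fail for every completion. It is adjective.
The unique satisfying tagging is: noun adverb adverb verb adjective adverb noun adjective adverb adjective.
Verifying each rule — rule 1 holds; rule 2 holds; rule 3 holds; rule 4 holds.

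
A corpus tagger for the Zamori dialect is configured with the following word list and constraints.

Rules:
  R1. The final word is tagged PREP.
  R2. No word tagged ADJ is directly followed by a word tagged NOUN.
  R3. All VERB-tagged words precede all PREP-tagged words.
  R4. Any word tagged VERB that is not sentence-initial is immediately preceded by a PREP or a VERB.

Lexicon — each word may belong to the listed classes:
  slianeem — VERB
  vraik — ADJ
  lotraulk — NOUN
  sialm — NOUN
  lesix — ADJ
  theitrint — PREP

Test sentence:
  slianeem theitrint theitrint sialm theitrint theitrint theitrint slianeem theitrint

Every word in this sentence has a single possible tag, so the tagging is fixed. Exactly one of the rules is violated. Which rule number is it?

3

Fixed tagging: VERB PREP PREP NOUN PREP PREP PREP VERB PREP.
Applying the rules: R1 holds, R2 holds, R3 violated, R4 holds.
Only rule 3 fails.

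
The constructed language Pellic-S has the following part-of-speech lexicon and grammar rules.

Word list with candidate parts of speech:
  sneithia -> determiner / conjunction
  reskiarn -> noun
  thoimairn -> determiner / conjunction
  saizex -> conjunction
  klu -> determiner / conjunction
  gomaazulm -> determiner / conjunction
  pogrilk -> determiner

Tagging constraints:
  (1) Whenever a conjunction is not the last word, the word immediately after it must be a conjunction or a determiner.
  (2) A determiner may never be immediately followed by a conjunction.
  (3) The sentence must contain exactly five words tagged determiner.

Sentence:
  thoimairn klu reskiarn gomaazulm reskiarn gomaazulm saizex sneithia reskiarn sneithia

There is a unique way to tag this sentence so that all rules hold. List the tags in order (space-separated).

Candidates per position — 1:thoimairn {determiner,conjunction}; 2:klu {determiner,conjunction}; 3:reskiarn {noun}; 4:gomaazulm {determiner,conjunction}; 5:reskiarn {noun}; 6:gomaazulm {determiner,conjunction}; 7:saizex {conjunction}; 8:sneithia {determiner,conjunction}; 9:reskiarn {noun}; 10:sneithia {determiner,conjunction}.
If word 2 were conjunction, no tagging could satisfy rule 1; so word 2 is determiner.
If word 4 were conjunction, no tagging could satisfy rule 1; so word 4 is determiner.
If word 6 were determiner, no tagging could satisfy rule 2; so word 6 is conjunction.
If word 8 were conjunction, no tagging could satisfy rule 1; so word 8 is determiner.
If word 10 were conjunction, no tagging could satisfy rule 3; so word 10 is determiner.
If word 1 were conjunction, no tagging could satisfy rule 3; so word 1 is determiner.
So the tagging must be: determiner determiner noun determiner noun conjunction conjunction determiner noun determiner.
Checking: rule 1 ✓; rule 2 ✓; rule 3 ✓.

determiner determiner noun determiner noun conjunction conjunction determiner noun determiner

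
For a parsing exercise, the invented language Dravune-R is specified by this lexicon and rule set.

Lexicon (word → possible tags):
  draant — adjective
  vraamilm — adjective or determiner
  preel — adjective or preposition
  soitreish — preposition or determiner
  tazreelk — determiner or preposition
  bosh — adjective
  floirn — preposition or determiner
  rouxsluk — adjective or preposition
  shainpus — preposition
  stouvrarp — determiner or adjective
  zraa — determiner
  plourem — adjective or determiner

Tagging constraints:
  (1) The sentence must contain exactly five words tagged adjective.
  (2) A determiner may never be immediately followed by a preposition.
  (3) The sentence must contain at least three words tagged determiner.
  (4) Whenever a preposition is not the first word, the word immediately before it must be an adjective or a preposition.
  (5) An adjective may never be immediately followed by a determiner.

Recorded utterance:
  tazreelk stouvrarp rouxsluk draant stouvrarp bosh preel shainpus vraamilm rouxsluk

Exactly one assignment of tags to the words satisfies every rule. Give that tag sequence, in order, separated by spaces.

Candidates per position — 1:tazreelk {determiner,preposition}; 2:stouvrarp {determiner,adjective}; 3:rouxsluk {adjective,preposition}; 4:draant {adjective}; 5:stouvrarp {determiner,adjective}; 6:bosh {adjective}; 7:preel {adjective,preposition}; 8:shainpus {preposition}; 9:vraamilm {adjective,determiner}; 10:rouxsluk {adjective,preposition}.
At position 5, choosing determiner makes rule 5 impossible to satisfy; hence adjective.
At position 9, choosing adjective makes rule 3 impossible to satisfy; hence determiner.
At position 10, choosing preposition makes rule 2 impossible to satisfy; hence adjective.
At position 1, choosing preposition makes rule 3 impossible to satisfy; hence determiner.
At position 2, choosing adjective makes rule 3 impossible to satisfy; hence determiner.
At position 3, choosing preposition makes rule 2 impossible to satisfy; hence adjective.
At position 7, choosing adjective makes rule 1 impossible to satisfy; hence preposition.
That leaves exactly one tagging: determiner determiner adjective adjective adjective adjective preposition preposition determiner adjective.
Checking: rule 1 satisfied; rule 2 satisfied; rule 3 satisfied; rule 4 satisfied; rule 5 satisfied.

determiner determiner adjective adjective adjective adjective preposition preposition determiner adjective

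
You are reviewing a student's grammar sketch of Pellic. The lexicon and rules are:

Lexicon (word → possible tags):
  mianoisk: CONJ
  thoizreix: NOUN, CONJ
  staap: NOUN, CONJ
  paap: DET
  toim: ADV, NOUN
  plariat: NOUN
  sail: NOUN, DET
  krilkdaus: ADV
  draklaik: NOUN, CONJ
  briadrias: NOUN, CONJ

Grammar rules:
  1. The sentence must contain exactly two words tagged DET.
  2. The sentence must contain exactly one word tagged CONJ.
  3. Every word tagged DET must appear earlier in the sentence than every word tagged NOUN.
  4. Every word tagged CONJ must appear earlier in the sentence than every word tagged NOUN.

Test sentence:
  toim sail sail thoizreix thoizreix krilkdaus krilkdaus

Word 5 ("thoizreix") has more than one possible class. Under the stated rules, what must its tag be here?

NOUN

Candidates per position — 1:toim {ADV,NOUN}; 2:sail {NOUN,DET}; 3:sail {NOUN,DET}; 4:thoizreix {NOUN,CONJ}; 5:thoizreix {NOUN,CONJ}; 6:krilkdaus {ADV}; 7:krilkdaus {ADV}.
At position 2, choosing NOUN makes rule 1 impossible to satisfy; hence DET.
At position 3, choosing NOUN makes rule 1 impossible to satisfy; hence DET.
At position 1, choosing NOUN makes rule 3 impossible to satisfy; hence ADV.
Position 5: the remaining choice is settled jointly with positions 4 — only NOUN at position 5 is part of a tagging that satisfies every rule.
That leaves exactly one tagging: ADV DET DET CONJ NOUN ADV ADV.
Verifying each rule — rule 1 holds; rule 2 holds; rule 3 holds; rule 4 holds.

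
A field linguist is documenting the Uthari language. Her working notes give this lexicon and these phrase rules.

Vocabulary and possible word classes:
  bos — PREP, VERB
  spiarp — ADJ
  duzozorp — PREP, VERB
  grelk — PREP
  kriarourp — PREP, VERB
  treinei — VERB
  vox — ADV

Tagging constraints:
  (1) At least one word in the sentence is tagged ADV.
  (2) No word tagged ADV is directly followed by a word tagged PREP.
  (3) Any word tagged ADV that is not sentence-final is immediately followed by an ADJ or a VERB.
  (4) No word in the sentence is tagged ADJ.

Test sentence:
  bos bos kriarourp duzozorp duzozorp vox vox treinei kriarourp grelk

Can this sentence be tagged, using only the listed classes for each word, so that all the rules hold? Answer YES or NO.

NO

Candidates per position — 1:bos {PREP,VERB}; 2:bos {PREP,VERB}; 3:kriarourp {PREP,VERB}; 4:duzozorp {PREP,VERB}; 5:duzozorp {PREP,VERB}; 6:vox {ADV}; 7:vox {ADV}; 8:treinei {VERB}; 9:kriarourp {PREP,VERB}; 10:grelk {PREP}.
Rule 3 cannot be satisfied by any choice of tags from the lexicon.
So there is no consistent tagging.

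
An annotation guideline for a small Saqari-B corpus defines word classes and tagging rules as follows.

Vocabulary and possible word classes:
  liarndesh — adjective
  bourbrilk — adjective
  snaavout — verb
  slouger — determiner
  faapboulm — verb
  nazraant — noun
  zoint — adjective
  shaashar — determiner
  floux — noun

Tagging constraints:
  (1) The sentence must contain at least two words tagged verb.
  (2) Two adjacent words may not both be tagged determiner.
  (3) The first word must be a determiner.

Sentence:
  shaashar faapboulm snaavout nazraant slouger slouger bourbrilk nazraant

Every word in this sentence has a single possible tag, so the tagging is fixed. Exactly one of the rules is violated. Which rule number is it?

2

Fixed tagging: determiner verb verb noun determiner determiner adjective noun.
Applying the rules: R1 pass, R2 fail, R3 pass.
Only rule 2 fails.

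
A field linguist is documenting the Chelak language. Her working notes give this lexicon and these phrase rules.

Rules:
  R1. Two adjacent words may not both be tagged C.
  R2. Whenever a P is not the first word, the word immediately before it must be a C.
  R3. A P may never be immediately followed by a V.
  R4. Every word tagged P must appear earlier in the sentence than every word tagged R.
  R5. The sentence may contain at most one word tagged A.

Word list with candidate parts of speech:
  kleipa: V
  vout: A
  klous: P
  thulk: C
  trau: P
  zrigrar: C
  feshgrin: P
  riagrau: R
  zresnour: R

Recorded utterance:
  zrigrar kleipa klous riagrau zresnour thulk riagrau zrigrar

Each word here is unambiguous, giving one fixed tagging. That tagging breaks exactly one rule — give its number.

2

Fixed tagging: C V P R R C R C.
Checking each rule: R1 holds, R2 violated, R3 holds, R4 holds, R5 holds.
Only rule 2 fails.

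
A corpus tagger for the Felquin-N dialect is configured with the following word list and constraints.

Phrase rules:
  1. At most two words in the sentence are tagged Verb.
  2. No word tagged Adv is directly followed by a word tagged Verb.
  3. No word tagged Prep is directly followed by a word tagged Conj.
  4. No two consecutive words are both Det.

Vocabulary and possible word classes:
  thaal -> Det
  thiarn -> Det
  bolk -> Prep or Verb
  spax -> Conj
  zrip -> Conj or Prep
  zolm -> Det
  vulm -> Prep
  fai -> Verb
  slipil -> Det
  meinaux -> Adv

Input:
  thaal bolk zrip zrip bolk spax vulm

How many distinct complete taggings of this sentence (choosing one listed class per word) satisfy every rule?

Candidates per position — 1:thaal {Det}; 2:bolk {Prep,Verb}; 3:zrip {Conj,Prep}; 4:zrip {Conj,Prep}; 5:bolk {Prep,Verb}; 6:spax {Conj}; 7:vulm {Prep}.
There are 16 candidate sequences in total.
The sequences that satisfy every rule: Det Prep Prep Prep Verb Conj Prep; Det Verb Conj Conj Verb Conj Prep; Det Verb Conj Prep Verb Conj Prep; Det Verb Prep Prep Verb Conj Prep.
Count = 4.

4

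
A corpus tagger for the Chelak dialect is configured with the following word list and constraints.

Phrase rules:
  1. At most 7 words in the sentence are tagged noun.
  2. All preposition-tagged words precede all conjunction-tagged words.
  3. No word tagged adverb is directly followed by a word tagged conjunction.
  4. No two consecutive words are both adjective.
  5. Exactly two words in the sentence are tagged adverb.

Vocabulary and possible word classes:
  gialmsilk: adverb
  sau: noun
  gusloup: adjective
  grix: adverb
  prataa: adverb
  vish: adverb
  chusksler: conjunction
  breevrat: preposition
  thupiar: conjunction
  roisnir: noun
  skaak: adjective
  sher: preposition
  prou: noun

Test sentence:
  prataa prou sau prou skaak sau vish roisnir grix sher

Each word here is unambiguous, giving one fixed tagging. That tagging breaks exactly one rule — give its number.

5

Fixed tagging: adverb noun noun noun adjective noun adverb noun adverb preposition.
Checking each rule: R1 ok, R2 ok, R3 ok, R4 ok, R5 fails.
Only rule 5 fails.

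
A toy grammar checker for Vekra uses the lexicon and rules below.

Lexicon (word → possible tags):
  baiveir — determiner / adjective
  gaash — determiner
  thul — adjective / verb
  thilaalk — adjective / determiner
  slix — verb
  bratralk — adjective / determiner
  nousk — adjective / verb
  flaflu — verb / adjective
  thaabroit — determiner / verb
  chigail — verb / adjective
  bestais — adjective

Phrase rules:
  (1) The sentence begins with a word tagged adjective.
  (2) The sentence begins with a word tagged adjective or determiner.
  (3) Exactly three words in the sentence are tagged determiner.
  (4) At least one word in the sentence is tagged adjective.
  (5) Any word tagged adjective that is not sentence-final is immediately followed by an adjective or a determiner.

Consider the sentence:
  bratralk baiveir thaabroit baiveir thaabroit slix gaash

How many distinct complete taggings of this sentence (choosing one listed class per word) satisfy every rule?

Candidates per position — 1:bratralk {adjective,determiner}; 2:baiveir {determiner,adjective}; 3:thaabroit {determiner,verb}; 4:baiveir {determiner,adjective}; 5:thaabroit {determiner,verb}; 6:slix {verb}; 7:gaash {determiner}.
There are 32 candidate sequences in total.
The sequences that satisfy every rule: adjective determiner verb determiner verb verb determiner; adjective determiner verb adjective determiner verb determiner; adjective adjective determiner determiner verb verb determiner; adjective adjective determiner adjective determiner verb determiner.
Count = 4.

4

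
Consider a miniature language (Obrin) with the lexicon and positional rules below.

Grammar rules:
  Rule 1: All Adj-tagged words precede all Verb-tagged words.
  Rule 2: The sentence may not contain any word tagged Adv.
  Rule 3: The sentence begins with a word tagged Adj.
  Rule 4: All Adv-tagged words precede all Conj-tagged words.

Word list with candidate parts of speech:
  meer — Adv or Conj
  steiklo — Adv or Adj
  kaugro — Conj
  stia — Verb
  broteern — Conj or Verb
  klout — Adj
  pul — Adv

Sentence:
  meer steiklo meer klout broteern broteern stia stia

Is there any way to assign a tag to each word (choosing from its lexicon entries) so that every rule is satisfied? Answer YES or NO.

Candidates per position — 1:meer {Adv,Conj}; 2:steiklo {Adv,Adj}; 3:meer {Adv,Conj}; 4:klout {Adj}; 5:broteern {Conj,Verb}; 6:broteern {Conj,Verb}; 7:stia {Verb}; 8:stia {Verb}.
Rule 3 cannot be satisfied by any choice of tags from the lexicon.
So there is no consistent tagging.

NO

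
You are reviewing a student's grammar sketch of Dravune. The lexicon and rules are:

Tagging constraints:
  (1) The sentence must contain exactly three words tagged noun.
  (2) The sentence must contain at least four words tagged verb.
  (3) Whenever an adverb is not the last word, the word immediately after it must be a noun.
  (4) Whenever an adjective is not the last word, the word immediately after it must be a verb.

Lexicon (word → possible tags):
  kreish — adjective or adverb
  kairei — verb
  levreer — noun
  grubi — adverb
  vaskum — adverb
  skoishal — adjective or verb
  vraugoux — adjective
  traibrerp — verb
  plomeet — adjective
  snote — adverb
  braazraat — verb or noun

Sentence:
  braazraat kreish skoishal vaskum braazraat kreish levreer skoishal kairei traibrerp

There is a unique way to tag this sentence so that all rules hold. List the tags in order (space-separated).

noun adjective verb adverb noun adverb noun verb verb verb

Candidates per position — 1:braazraat {verb,noun}; 2:kreish {adjective,adverb}; 3:skoishal {adjective,verb}; 4:vaskum {adverb}; 5:braazraat {verb,noun}; 6:kreish {adjective,adverb}; 7:levreer {noun}; 8:skoishal {adjective,verb}; 9:kairei {verb}; 10:traibrerp {verb}.
If word 1 were verb, no tagging could satisfy rule 1; so word 1 is noun.
If word 2 were adverb, no tagging could satisfy rule 3; so word 2 is adjective.
If word 3 were adjective, no tagging could satisfy rule 4; so word 3 is verb.
If word 5 were verb, no tagging could satisfy rule 1; so word 5 is noun.
If word 6 were adjective, no tagging could satisfy rule 4; so word 6 is adverb.
If word 8 were adjective, no tagging could satisfy rule 2; so word 8 is verb.
So the tagging must be: noun adjective verb adverb noun adverb noun verb verb verb.
Rule-by-rule: rule 1 ok; rule 2 ok; rule 3 ok; rule 4 ok.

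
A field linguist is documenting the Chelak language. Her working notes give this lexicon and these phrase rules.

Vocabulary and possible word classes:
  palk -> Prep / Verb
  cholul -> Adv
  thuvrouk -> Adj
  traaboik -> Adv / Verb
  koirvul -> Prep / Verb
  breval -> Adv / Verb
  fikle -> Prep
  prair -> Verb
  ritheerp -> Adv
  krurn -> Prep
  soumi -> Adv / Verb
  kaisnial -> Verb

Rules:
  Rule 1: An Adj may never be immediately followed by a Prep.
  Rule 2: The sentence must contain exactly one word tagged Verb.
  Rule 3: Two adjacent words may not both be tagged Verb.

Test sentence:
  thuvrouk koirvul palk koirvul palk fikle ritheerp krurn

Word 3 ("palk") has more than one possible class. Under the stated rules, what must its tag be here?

Prep

Candidates per position — 1:thuvrouk {Adj}; 2:koirvul {Prep,Verb}; 3:palk {Prep,Verb}; 4:koirvul {Prep,Verb}; 5:palk {Prep,Verb}; 6:fikle {Prep}; 7:ritheerp {Adv}; 8:krurn {Prep}.
If word 2 were Prep, no tagging could satisfy rule 1; so word 2 is Verb.
If word 3 were Verb, no tagging could satisfy rule 2; so word 3 is Prep.
If word 4 were Verb, no tagging could satisfy rule 2; so word 4 is Prep.
If word 5 were Verb, no tagging could satisfy rule 2; so word 5 is Prep.
That leaves exactly one tagging: Adj Verb Prep Prep Prep Prep Adv Prep.
Rule-by-rule: rule 1 ok; rule 2 ok; rule 3 ok.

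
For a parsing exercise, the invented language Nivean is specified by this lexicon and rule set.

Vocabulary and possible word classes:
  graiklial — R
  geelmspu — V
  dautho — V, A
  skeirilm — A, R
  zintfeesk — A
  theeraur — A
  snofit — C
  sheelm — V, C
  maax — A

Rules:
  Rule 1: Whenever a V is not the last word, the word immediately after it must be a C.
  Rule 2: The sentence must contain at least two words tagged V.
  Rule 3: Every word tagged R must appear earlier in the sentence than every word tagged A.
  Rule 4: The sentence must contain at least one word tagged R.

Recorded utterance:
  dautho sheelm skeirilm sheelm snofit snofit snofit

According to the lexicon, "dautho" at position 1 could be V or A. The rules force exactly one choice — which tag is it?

V

Candidates per position — 1:dautho {V,A}; 2:sheelm {V,C}; 3:skeirilm {A,R}; 4:sheelm {V,C}; 5:snofit {C}; 6:snofit {C}; 7:snofit {C}.
If word 2 were V, no tagging could satisfy rule 1; so word 2 is C.
If word 3 were A, no tagging could satisfy rule 4; so word 3 is R.
If word 4 were C, no tagging could satisfy rule 2; so word 4 is V.
If word 1 were A, no tagging could satisfy rule 2; so word 1 is V.
So the tagging must be: V C R V C C C.
Rule-by-rule: rule 1 ✓; rule 2 ✓; rule 3 ✓; rule 4 ✓.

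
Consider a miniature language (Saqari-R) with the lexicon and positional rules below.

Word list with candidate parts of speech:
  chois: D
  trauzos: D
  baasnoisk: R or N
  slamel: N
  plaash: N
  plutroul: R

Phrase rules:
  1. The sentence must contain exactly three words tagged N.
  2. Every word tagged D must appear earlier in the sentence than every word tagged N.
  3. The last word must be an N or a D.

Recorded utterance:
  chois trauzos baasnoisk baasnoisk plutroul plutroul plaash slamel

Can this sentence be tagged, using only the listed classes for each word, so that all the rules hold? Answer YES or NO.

Candidates per position — 1:chois {D}; 2:trauzos {D}; 3:baasnoisk {R,N}; 4:baasnoisk {R,N}; 5:plutroul {R}; 6:plutroul {R}; 7:plaash {N}; 8:slamel {N}.
One satisfying assignment: D D N R R R N N.
Check: rule 1 ✓; rule 2 ✓; rule 3 ✓.

YES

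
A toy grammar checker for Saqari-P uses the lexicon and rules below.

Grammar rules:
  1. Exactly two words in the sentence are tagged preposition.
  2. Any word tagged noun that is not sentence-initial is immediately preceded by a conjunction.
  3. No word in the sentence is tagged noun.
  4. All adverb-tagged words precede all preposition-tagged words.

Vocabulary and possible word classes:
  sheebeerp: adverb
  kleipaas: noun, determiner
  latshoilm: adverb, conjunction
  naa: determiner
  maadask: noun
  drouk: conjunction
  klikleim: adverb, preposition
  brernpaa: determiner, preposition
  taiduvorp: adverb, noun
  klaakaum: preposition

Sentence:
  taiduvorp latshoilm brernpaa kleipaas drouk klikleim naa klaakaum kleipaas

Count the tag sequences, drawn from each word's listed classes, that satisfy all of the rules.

Candidates per position — 1:taiduvorp {adverb,noun}; 2:latshoilm {adverb,conjunction}; 3:brernpaa {determiner,preposition}; 4:kleipaas {noun,determiner}; 5:drouk {conjunction}; 6:klikleim {adverb,preposition}; 7:naa {determiner}; 8:klaakaum {preposition}; 9:kleipaas {noun,determiner}.
There are 64 candidate sequences in total.
The sequences that satisfy every rule: adverb adverb determiner determiner conjunction preposition determiner preposition determiner; adverb conjunction determiner determiner conjunction preposition determiner preposition determiner.
Count = 2.

2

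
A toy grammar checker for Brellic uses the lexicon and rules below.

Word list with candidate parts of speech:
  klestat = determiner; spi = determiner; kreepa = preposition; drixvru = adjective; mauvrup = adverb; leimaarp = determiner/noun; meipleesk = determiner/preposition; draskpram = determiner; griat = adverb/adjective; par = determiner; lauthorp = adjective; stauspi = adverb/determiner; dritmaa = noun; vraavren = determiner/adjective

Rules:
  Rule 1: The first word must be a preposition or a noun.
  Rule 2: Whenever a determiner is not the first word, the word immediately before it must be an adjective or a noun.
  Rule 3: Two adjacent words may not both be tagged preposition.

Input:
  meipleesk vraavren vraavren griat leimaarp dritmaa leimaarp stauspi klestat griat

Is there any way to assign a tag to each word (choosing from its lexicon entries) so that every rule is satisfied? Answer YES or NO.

Candidates per position — 1:meipleesk {determiner,preposition}; 2:vraavren {determiner,adjective}; 3:vraavren {determiner,adjective}; 4:griat {adverb,adjective}; 5:leimaarp {determiner,noun}; 6:dritmaa {noun}; 7:leimaarp {determiner,noun}; 8:stauspi {adverb,determiner}; 9:klestat {determiner}; 10:griat {adverb,adjective}.
Rule 2 cannot be satisfied by any choice of tags from the lexicon.
So there is no consistent tagging.

NO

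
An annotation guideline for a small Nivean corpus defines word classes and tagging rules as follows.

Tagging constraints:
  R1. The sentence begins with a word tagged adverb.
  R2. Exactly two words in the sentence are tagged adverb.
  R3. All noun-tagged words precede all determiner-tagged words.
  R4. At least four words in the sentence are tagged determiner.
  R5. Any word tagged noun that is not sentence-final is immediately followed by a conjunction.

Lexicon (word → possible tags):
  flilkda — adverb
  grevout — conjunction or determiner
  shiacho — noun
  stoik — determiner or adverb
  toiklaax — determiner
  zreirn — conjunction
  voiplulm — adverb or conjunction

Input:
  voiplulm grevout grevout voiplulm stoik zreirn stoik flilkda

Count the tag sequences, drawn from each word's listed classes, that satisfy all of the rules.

1

Candidates per position — 1:voiplulm {adverb,conjunction}; 2:grevout {conjunction,determiner}; 3:grevout {conjunction,determiner}; 4:voiplulm {adverb,conjunction}; 5:stoik {determiner,adverb}; 6:zreirn {conjunction}; 7:stoik {determiner,adverb}; 8:flilkda {adverb}.
There are 64 candidate sequences in total.
The sequences that satisfy every rule: adverb determiner determiner conjunction determiner conjunction determiner adverb.
Count = 1.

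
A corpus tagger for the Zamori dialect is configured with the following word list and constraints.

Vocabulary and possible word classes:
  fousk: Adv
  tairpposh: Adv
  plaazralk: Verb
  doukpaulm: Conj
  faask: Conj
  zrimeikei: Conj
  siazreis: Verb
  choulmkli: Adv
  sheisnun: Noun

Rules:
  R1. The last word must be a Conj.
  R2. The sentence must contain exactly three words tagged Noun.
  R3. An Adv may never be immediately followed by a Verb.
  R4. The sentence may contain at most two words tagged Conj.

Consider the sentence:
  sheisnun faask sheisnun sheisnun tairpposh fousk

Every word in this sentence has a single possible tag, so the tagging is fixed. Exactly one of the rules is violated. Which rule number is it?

Fixed tagging: Noun Conj Noun Noun Adv Adv.
Checking each rule: R1 fails, R2 ok, R3 ok, R4 ok.
Only rule 1 fails.

1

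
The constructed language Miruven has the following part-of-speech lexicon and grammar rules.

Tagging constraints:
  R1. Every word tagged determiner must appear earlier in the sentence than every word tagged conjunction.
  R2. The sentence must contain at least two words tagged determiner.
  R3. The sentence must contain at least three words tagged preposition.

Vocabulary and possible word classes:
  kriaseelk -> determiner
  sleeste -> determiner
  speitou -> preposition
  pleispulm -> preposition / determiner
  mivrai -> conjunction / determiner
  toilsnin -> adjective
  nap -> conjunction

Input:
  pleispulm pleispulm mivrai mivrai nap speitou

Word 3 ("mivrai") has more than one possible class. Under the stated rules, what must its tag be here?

Candidates per position — 1:pleispulm {preposition,determiner}; 2:pleispulm {preposition,determiner}; 3:mivrai {conjunction,determiner}; 4:mivrai {conjunction,determiner}; 5:nap {conjunction}; 6:speitou {preposition}.
If word 1 were determiner, no tagging could satisfy rule 3; so word 1 is preposition.
If word 2 were determiner, no tagging could satisfy rule 3; so word 2 is preposition.
If word 3 were conjunction, no tagging could satisfy rule 2; so word 3 is determiner.
If word 4 were conjunction, no tagging could satisfy rule 2; so word 4 is determiner.
So the tagging must be: preposition preposition determiner determiner conjunction preposition.
Checking: rule 1 satisfied; rule 2 satisfied; rule 3 satisfied.

determiner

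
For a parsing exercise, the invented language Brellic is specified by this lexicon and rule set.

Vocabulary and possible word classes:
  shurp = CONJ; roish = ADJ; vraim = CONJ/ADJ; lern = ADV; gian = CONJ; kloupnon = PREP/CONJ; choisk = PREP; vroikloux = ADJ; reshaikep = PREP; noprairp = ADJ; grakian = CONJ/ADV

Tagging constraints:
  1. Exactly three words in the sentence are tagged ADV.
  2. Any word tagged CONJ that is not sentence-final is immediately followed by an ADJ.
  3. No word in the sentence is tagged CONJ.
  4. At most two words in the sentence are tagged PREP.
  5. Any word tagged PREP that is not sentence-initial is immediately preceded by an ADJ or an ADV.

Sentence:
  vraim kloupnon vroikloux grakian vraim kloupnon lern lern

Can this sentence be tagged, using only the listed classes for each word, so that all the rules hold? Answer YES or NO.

Candidates per position — 1:vraim {CONJ,ADJ}; 2:kloupnon {PREP,CONJ}; 3:vroikloux {ADJ}; 4:grakian {CONJ,ADV}; 5:vraim {CONJ,ADJ}; 6:kloupnon {PREP,CONJ}; 7:lern {ADV}; 8:lern {ADV}.
One satisfying assignment: ADJ PREP ADJ ADV ADJ PREP ADV ADV.
Verifying each rule — rule 1 ok; rule 2 ok; rule 3 ok; rule 4 ok; rule 5 ok.

YES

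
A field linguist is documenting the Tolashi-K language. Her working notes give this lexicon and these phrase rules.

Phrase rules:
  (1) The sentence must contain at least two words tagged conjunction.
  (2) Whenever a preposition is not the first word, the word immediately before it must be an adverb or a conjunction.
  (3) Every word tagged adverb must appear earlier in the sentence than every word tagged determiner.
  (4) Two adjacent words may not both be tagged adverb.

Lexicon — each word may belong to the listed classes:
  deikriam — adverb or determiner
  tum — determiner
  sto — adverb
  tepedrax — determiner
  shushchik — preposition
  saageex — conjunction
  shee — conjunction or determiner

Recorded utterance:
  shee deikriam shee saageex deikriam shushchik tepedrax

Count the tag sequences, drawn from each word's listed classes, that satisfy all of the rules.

Candidates per position — 1:shee {conjunction,determiner}; 2:deikriam {adverb,determiner}; 3:shee {conjunction,determiner}; 4:saageex {conjunction}; 5:deikriam {adverb,determiner}; 6:shushchik {preposition}; 7:tepedrax {determiner}.
There are 16 candidate sequences in total.
The sequences that satisfy every rule: conjunction adverb conjunction conjunction adverb preposition determiner.
Count = 1.

1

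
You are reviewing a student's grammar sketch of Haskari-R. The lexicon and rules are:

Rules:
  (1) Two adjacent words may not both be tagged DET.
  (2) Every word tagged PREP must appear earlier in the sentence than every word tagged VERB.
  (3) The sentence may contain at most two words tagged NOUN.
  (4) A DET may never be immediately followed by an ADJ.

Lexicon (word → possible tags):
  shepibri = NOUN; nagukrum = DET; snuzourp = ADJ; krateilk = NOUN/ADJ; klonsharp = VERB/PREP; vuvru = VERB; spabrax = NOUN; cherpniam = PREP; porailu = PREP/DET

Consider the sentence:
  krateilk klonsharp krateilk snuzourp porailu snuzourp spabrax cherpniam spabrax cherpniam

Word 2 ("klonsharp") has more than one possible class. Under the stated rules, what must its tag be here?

PREP

Candidates per position — 1:krateilk {NOUN,ADJ}; 2:klonsharp {VERB,PREP}; 3:krateilk {NOUN,ADJ}; 4:snuzourp {ADJ}; 5:porailu {PREP,DET}; 6:snuzourp {ADJ}; 7:spabrax {NOUN}; 8:cherpniam {PREP}; 9:spabrax {NOUN}; 10:cherpniam {PREP}.
Word 1 cannot be NOUN — rule 3 would then fail for every completion. It is ADJ.
Word 2 cannot be VERB — rule 2 would then fail for every completion. It is PREP.
Word 3 cannot be NOUN — rule 3 would then fail for every completion. It is ADJ.
Word 5 cannot be DET — rule 4 would then fail for every completion. It is PREP.
The only consistent sequence is: ADJ PREP ADJ ADJ PREP ADJ NOUN PREP NOUN PREP.
Check: rule 1 holds; rule 2 holds; rule 3 holds; rule 4 holds.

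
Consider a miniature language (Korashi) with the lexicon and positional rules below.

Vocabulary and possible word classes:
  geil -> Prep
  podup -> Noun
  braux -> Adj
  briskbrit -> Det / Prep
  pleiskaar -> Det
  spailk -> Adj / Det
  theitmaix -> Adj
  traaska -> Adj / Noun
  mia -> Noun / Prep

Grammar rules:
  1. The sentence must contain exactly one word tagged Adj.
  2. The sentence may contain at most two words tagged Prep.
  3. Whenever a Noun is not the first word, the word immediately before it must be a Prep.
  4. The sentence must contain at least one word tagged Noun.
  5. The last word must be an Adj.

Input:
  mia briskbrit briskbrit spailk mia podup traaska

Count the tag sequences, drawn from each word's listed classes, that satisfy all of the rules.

Candidates per position — 1:mia {Noun,Prep}; 2:briskbrit {Det,Prep}; 3:briskbrit {Det,Prep}; 4:spailk {Adj,Det}; 5:mia {Noun,Prep}; 6:podup {Noun}; 7:traaska {Adj,Noun}.
There are 64 candidate sequences in total.
The sequences that satisfy every rule: Noun Det Det Det Prep Noun Adj; Noun Det Prep Det Prep Noun Adj; Noun Prep Det Det Prep Noun Adj; Prep Det Det Det Prep Noun Adj.
Count = 4.

4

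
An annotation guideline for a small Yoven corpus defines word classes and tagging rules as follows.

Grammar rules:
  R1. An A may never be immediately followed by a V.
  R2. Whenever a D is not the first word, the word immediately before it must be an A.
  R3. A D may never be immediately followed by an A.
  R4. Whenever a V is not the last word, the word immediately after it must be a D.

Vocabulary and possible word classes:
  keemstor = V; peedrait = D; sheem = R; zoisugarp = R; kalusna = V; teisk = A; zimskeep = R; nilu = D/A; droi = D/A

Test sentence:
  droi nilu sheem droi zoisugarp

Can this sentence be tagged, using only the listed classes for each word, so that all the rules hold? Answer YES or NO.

YES

Candidates per position — 1:droi {D,A}; 2:nilu {D,A}; 3:sheem {R}; 4:droi {D,A}; 5:zoisugarp {R}.
One satisfying assignment: A A R A R.
Verifying each rule — rule 1 ok; rule 2 ok; rule 3 ok; rule 4 ok.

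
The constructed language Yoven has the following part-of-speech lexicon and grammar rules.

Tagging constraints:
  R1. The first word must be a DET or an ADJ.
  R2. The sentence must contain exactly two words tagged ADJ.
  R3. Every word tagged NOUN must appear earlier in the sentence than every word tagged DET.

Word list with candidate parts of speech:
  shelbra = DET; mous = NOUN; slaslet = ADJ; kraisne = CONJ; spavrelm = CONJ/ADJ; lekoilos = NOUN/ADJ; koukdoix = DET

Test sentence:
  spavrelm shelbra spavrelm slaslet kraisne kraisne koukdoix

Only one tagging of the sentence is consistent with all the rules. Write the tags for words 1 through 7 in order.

Candidates per position — 1:spavrelm {CONJ,ADJ}; 2:shelbra {DET}; 3:spavrelm {CONJ,ADJ}; 4:slaslet {ADJ}; 5:kraisne {CONJ}; 6:kraisne {CONJ}; 7:koukdoix {DET}.
At position 1, choosing CONJ makes rule 1 impossible to satisfy; hence ADJ.
At position 3, choosing ADJ makes rule 2 impossible to satisfy; hence CONJ.
The only consistent sequence is: ADJ DET CONJ ADJ CONJ CONJ DET.
Check: rule 1 ✓; rule 2 ✓; rule 3 ✓.

ADJ DET CONJ ADJ CONJ CONJ DET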